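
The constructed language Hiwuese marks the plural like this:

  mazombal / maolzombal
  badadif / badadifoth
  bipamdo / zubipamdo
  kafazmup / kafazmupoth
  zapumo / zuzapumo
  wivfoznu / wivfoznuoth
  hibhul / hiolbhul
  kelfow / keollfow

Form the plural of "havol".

kelfow and bipamdo both have last vowel 'o' yet inflect differently (keollfow, zubipamdo), so the last vowel is not what conditions the rule; the final letter is.
"havol" ends in -l. The stems ending in -l (mazombal → maolzombal, hibhul → hiolbhul) insert -ol- after the first vowel.
So havol → haolvol.

haolvol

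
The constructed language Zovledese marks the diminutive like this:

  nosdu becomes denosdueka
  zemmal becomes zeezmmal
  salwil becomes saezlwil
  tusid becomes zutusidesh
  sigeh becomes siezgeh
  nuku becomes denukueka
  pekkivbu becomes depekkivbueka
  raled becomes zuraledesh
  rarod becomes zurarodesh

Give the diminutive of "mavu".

demavueka

raled and sigeh both have last vowel 'e' yet inflect differently (zuraledesh, siezgeh), so the last vowel is not what conditions the rule; the final letter is.
"mavu" ends in -u. The stems ending in -u (pekkivbu → depekkivbueka, nosdu → denosdueka, nuku → denukueka) add de- … -eka around the stem.
The other patterns: stems ending in -d add zu- … -esh around the stem; stems ending in -h or -l insert -ez- after the first vowel.
So mavu → demavueka.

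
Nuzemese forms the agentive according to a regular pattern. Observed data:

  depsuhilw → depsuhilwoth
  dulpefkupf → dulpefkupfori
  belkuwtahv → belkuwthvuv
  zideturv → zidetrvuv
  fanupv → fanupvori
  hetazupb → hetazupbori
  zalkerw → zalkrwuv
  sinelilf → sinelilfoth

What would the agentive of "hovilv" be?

hovilvoth

sinelilf and dulpefkupf both end in -f yet inflect differently (sinelilfoth, dulpefkupfori), so the final letter is not what conditions the rule; the second-to-last letter is.
"hovilv" has second-to-last letter 'l'. The stems whose second-to-last letter is 'l' (depsuhilw → depsuhilwoth, sinelilf → sinelilfoth) add -oth.
The other patterns: stems whose second-to-last letter is 'p' add -ori; stems whose second-to-last letter is 'h' or 'r' delete the last vowel and add -uv.
So hovilv → hovilvoth.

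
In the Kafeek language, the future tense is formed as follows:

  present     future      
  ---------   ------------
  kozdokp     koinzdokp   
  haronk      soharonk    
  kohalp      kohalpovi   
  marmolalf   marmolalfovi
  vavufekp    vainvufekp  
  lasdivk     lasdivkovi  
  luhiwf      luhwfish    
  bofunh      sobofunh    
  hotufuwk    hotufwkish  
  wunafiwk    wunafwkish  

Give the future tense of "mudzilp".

mudzilpovi

haronk and wunafiwk both end in -k yet inflect differently (soharonk, wunafwkish), so the final letter is not what conditions the rule; the second-to-last letter is.
"mudzilp" has second-to-last letter 'l'. The stems whose second-to-last letter is 'l' (marmolalf → marmolalfovi, kohalp → kohalpovi) add -ovi.
The other patterns: stems whose second-to-last letter is 'n' add the prefix so-; stems whose second-to-last letter is 'w' delete the last vowel and add -ish; stems whose second-to-last letter is 'k' insert -in- after the first vowel.
So mudzilp → mudzilpovi.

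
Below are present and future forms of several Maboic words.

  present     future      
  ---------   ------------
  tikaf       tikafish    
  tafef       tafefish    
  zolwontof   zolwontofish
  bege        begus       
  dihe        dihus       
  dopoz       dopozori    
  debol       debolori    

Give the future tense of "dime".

"dime" ends in -e. The stems ending in -e (bege → begus, dihe → dihus) drop the final letter and add -us.
The other patterns: stems ending in -f add -ish; stems ending in -l or -z add -ori.
So dime → dimus.

dimus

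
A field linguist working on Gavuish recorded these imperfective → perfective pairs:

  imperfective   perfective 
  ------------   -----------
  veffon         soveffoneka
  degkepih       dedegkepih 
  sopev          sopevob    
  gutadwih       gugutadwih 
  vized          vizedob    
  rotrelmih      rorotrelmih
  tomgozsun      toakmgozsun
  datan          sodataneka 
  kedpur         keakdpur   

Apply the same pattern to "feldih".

fefeldih

tomgozsun and datan both end in -n yet inflect differently (toakmgozsun, sodataneka), so the final letter is not what conditions the rule; the last vowel is.
"feldih" has last vowel 'i'. The stems whose last vowel is 'i' (gutadwih → gugutadwih, degkepih → dedegkepih, rotrelmih → rorotrelmih) repeat the first consonant+vowel as a prefix.
The other patterns: stems whose last vowel is 'u' insert -ak- after the first vowel; stems whose last vowel is 'a' or 'o' add so- … -eka around the stem; stems whose last vowel is 'e' add -ob.
So feldih → fefeldih.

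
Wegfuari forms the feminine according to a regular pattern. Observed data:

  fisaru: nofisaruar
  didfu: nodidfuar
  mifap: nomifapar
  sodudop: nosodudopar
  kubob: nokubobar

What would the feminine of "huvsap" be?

nohuvsapar

Every pair shown (fisaru → nofisaruar, didfu → nodidfuar, mifap → nomifapar, …) follows the same rule: add no- … -ar around the stem.
So huvsap → nohuvsapar.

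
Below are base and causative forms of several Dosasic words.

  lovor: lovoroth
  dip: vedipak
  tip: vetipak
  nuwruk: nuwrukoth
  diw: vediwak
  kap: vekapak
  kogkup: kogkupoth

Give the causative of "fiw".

vefiwak

kap and kogkup both end in -p yet inflect differently (vekapak, kogkupoth), so the final letter is not what conditions the rule; the number of vowels is.
"fiw" has 1 vowel. The stems with 1 vowel (kap → vekapak, tip → vetipak, dip → vedipak) add ve- … -ak around the stem.
So fiw → vefiwak.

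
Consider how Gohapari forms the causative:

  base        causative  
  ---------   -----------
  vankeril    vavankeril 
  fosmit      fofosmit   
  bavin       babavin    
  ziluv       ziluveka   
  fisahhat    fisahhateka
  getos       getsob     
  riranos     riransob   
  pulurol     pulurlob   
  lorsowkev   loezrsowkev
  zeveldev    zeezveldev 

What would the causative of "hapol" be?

haplob

fosmit and fisahhat both end in -t yet inflect differently (fofosmit, fisahhateka), so the final letter is not what conditions the rule; the last vowel is.
"hapol" has last vowel 'o'. The stems whose last vowel is 'o' (getos → getsob, riranos → riransob, pulurol → pulurlob) delete the last vowel and add -ob.
The other patterns: stems whose last vowel is 'i' repeat the first consonant+vowel as a prefix; stems whose last vowel is 'a' or 'u' add -eka; stems whose last vowel is 'e' insert -ez- after the first vowel.
So hapol → haplob.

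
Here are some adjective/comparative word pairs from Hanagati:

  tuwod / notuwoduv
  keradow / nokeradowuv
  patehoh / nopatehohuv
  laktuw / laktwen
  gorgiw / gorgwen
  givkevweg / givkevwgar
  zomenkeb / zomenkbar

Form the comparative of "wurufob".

nowurufobuv

"wurufob" has last vowel 'o'. The stems whose last vowel is 'o' (tuwod → notuwoduv, keradow → nokeradowuv, patehoh → nopatehohuv) add no- … -uv around the stem.
The other patterns: stems whose last vowel is 'i' or 'u' delete the last vowel and add -en; stems whose last vowel is 'e' delete the last vowel and add -ar.
So wurufob → nowurufobuv.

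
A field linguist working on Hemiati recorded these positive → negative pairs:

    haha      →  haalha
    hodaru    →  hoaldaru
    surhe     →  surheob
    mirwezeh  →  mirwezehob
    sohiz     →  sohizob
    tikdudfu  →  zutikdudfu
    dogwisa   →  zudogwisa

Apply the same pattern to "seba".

"seba" begins with s-. The stems beginning with s- (surhe → surheob, sohiz → sohizob) add -ob.
The other patterns: stems beginning with h- insert -al- after the first vowel; stems beginning with d- or t- add the prefix zu-.
So seba → sebaob.

sebaob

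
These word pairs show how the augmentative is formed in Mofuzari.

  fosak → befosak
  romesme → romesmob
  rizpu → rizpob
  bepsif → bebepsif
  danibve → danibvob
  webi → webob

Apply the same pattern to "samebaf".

"samebaf" ends in a consonant. The stems ending in a consonant (fosak → befosak, bepsif → bebepsif) add the prefix be-.
The other pattern: stems ending in a vowel drop the final letter and add -ob.
So samebaf → besamebaf.

besamebaf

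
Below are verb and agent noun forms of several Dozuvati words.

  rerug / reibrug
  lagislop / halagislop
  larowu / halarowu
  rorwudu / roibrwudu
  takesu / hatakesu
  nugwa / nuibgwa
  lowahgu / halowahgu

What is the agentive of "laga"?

halaga

rorwudu and larowu both end in -u yet inflect differently (roibrwudu, halarowu), so the final letter is not what conditions the rule; the first letter is.
"laga" begins with l-. The stems beginning with l- (larowu → halarowu, lowahgu → halowahgu, lagislop → halagislop) add the prefix ha-.
So laga → halaga.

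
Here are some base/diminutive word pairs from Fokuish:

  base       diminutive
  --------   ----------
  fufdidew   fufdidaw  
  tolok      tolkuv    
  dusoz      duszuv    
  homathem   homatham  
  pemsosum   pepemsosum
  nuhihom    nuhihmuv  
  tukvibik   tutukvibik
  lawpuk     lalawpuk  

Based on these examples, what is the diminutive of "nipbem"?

nipbam

pemsosum and homathem both end in -m yet inflect differently (pepemsosum, homatham), so the final letter is not what conditions the rule; the last vowel is.
"nipbem" has last vowel 'e'. The stems whose last vowel is 'e' (homathem → homatham, fufdidew → fufdidaw) change the last vowel to 'a'.
The other patterns: stems whose last vowel is 'i' or 'u' repeat the first consonant+vowel as a prefix; stems whose last vowel is 'o' delete the last vowel and add -uv.
So nipbem → nipbam.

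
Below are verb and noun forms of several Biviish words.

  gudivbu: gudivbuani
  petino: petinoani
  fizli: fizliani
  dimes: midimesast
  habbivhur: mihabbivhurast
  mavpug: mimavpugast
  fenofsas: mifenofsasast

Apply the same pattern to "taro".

taroani

gudivbu and habbivhur both have last vowel 'u' yet inflect differently (gudivbuani, mihabbivhurast), so the last vowel is not what conditions the rule; whether the stem ends in a vowel or a consonant is.
"taro" ends in a vowel. The stems ending in a vowel (gudivbu → gudivbuani, petino → petinoani, fizli → fizliani) add -ani.
So taro → taroani.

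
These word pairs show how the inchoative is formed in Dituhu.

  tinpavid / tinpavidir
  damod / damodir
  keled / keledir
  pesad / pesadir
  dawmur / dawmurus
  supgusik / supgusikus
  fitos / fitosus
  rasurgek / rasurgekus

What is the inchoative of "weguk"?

wegukus

"weguk" ends in -k. The stems ending in -k (supgusik → supgusikus, rasurgek → rasurgekus) add -us.
The other pattern: stems ending in -d add -ir.
So weguk → wegukus.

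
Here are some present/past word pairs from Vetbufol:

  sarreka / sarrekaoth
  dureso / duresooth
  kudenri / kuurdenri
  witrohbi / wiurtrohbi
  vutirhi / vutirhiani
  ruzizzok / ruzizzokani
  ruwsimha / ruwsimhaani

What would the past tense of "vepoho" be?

kudenri and vutirhi both end in -i yet inflect differently (kuurdenri, vutirhiani), so the final letter is not what conditions the rule; the first letter is.
"vepoho" begins with v-. The one such stem in the data (vutirhi → vutirhiani) adds -ani, so the same rule applies.
So vepoho → vepohoani.

vepohoani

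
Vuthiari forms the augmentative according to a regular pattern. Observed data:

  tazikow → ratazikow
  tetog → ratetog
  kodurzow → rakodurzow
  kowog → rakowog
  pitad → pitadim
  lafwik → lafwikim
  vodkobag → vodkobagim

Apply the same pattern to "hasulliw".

hasulliwim

tetog and vodkobag both end in -g yet inflect differently (ratetog, vodkobagim), so the final letter is not what conditions the rule; the last vowel is.
"hasulliw" has last vowel 'i'. The one such stem in the data (lafwik → lafwikim) adds -im, so the same rule applies.
The other pattern: stems whose last vowel is 'o' add the prefix ra-.
So hasulliw → hasulliwim.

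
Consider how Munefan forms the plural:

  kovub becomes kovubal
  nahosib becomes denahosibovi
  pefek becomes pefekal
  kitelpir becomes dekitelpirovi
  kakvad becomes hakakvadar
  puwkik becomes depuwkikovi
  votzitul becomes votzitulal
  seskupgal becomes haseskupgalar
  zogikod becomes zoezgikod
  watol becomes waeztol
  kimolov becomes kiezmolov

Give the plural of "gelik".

degelikovi

votzitul and seskupgal both end in -l yet inflect differently (votzitulal, haseskupgalar), so the final letter is not what conditions the rule; the last vowel is.
"gelik" has last vowel 'i'. The stems whose last vowel is 'i' (kitelpir → dekitelpirovi, puwkik → depuwkikovi, nahosib → denahosibovi) add de- … -ovi around the stem.
So gelik → degelikovi.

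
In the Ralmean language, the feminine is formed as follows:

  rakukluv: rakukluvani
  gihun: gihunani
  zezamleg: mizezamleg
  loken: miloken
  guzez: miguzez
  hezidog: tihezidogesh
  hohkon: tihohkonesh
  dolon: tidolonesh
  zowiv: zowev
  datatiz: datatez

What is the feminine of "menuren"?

mimenuren

"menuren" has last vowel 'e'. The stems whose last vowel is 'e' (zezamleg → mizezamleg, loken → miloken, guzez → miguzez) add the prefix mi-.
The other patterns: stems whose last vowel is 'u' add -ani; stems whose last vowel is 'o' add ti- … -esh around the stem; stems whose last vowel is 'i' change the last vowel to 'e'.
So menuren → mimenuren.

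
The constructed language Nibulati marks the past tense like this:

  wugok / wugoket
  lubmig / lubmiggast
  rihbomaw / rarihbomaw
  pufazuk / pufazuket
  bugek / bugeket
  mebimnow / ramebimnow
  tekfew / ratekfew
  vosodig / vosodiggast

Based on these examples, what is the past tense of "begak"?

"begak" ends in -k. The stems ending in -k (bugek → bugeket, wugok → wugoket, pufazuk → pufazuket) add -et.
The other patterns: stems ending in -w add the prefix ra-; stems ending in -g double the final consonant and add -ast.
So begak → begaket.

begaket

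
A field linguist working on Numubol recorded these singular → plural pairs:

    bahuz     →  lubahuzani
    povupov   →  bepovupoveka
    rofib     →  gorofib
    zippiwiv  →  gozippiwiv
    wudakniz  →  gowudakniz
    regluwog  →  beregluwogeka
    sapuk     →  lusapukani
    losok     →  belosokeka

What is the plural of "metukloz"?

"metukloz" has last vowel 'o'. The stems whose last vowel is 'o' (regluwog → beregluwogeka, losok → belosokeka, povupov → bepovupoveka) add be- … -eka around the stem.
The other patterns: stems whose last vowel is 'u' add lu- … -ani around the stem; stems whose last vowel is 'i' add the prefix go-.
So metukloz → bemetuklozeka.

bemetuklozeka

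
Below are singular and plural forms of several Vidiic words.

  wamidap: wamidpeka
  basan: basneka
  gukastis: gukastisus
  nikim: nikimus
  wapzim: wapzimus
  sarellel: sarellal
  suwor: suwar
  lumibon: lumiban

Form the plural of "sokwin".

sokwinus

basan and lumibon both end in -n yet inflect differently (basneka, lumiban), so the final letter is not what conditions the rule; the last vowel is.
"sokwin" has last vowel 'i'. The stems whose last vowel is 'i' (gukastis → gukastisus, nikim → nikimus, wapzim → wapzimus) add -us.
The other patterns: stems whose last vowel is 'a' delete the last vowel and add -eka; stems whose last vowel is 'e' or 'o' change the last vowel to 'a'.
So sokwin → sokwinus.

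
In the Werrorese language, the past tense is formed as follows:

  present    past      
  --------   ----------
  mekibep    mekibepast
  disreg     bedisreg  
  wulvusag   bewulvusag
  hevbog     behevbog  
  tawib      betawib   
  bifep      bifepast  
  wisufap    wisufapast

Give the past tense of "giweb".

mekibep and disreg both have last vowel 'e' yet inflect differently (mekibepast, bedisreg), so the last vowel is not what conditions the rule; the final letter is.
"giweb" ends in -b. The one such stem in the data (tawib → betawib) adds the prefix be-, so the same rule applies.
The other pattern: stems ending in -p add -ast.
So giweb → begiweb.

begiweb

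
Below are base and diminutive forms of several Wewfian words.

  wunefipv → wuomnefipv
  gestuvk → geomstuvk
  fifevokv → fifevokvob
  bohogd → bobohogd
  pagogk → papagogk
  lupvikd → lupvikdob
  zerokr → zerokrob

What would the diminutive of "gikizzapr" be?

"gikizzapr" has second-to-last letter 'p'. The one such stem in the data (wunefipv → wuomnefipv) inserts -om- after the first vowel (as does gestuvk), so the same rule applies.
The other patterns: stems whose second-to-last letter is 'g' repeat the first consonant+vowel as a prefix; stems whose second-to-last letter is 'k' add -ob.
So gikizzapr → giomkizzapr.

giomkizzapr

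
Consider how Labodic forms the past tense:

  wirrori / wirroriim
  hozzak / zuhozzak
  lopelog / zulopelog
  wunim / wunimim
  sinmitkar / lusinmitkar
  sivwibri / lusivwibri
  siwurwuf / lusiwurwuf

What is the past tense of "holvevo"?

zuholvevo

sivwibri and wirrori both end in -i yet inflect differently (lusivwibri, wirroriim), so the final letter is not what conditions the rule; the first letter is.
"holvevo" begins with h-. The one such stem in the data (hozzak → zuhozzak) adds the prefix zu-, so the same rule applies.
The other patterns: stems beginning with s- add the prefix lu-; stems beginning with w- add -im.
So holvevo → zuholvevo.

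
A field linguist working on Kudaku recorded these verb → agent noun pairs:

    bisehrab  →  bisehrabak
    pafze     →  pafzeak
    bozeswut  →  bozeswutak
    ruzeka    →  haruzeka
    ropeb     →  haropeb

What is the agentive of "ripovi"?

ropeb and bisehrab both end in -b yet inflect differently (haropeb, bisehrabak), so the final letter is not what conditions the rule; the first letter is.
"ripovi" begins with r-. The stems beginning with r- (ropeb → haropeb, ruzeka → haruzeka) add the prefix ha-.
The other pattern: stems beginning with b- or p- add -ak.
So ripovi → haripovi.

haripovi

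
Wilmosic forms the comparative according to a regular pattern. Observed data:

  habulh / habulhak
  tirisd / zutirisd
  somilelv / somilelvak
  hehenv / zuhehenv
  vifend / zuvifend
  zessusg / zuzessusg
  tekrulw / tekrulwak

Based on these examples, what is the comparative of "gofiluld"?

gofiluldak

"gofiluld" has second-to-last letter 'l'. The stems whose second-to-last letter is 'l' (somilelv → somilelvak, tekrulw → tekrulwak, habulh → habulhak) add -ak.
So gofiluld → gofiluldak.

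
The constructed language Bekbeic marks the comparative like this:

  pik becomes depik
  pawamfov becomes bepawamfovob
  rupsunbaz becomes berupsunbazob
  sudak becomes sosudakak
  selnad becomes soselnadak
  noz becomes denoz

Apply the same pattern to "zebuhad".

pik and sudak both end in -k yet inflect differently (depik, sosudakak), so the final letter is not what conditions the rule; the number of vowels is.
"zebuhad" has 3 vowels. The stems with 3 vowels (rupsunbaz → berupsunbazob, pawamfov → bepawamfovob) add be- … -ob around the stem.
The other patterns: stems with 1 vowel add the prefix de-; stems with 2 vowels add so- … -ak around the stem.
So zebuhad → bezebuhadob.

bezebuhadob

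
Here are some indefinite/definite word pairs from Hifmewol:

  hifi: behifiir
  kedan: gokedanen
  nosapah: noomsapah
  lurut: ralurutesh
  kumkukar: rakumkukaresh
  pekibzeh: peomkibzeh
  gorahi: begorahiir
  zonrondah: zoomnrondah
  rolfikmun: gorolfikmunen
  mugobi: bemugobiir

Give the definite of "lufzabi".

"lufzabi" ends in -i. The stems ending in -i (mugobi → bemugobiir, hifi → behifiir, gorahi → begorahiir) add be- … -ir around the stem.
The other patterns: stems ending in -n add go- … -en around the stem; stems ending in -h insert -om- after the first vowel; stems ending in -r or -t add ra- … -esh around the stem.
So lufzabi → belufzabiir.

belufzabiir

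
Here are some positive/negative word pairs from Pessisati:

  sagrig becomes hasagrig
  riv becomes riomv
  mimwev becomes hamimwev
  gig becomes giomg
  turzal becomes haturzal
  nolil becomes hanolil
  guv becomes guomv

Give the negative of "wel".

"wel" has 1 vowel. The stems with 1 vowel (riv → riomv, gig → giomg, guv → guomv) insert -om- after the first vowel.
The other pattern: stems with 2 vowels add the prefix ha-.
So wel → weoml.

weoml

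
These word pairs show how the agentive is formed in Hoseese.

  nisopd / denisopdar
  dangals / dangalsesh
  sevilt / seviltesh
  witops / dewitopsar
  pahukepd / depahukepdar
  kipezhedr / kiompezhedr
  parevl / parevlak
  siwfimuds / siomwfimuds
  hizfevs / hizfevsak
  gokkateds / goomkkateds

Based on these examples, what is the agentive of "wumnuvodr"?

wuommnuvodr

siwfimuds and hizfevs both end in -s yet inflect differently (siomwfimuds, hizfevsak), so the final letter is not what conditions the rule; the second-to-last letter is.
"wumnuvodr" has second-to-last letter 'd'. The stems whose second-to-last letter is 'd' (siwfimuds → siomwfimuds, gokkateds → goomkkateds, kipezhedr → kiompezhedr) insert -om- after the first vowel.
The other patterns: stems whose second-to-last letter is 'v' add -ak; stems whose second-to-last letter is 'p' add de- … -ar around the stem; stems whose second-to-last letter is 'l' add -esh.
So wumnuvodr → wuommnuvodr.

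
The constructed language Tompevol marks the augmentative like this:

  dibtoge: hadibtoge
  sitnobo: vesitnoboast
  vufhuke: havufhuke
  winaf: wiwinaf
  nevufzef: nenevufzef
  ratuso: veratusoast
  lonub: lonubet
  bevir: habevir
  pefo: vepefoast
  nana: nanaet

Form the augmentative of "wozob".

wozobet

nana and winaf both have last vowel 'a' yet inflect differently (nanaet, wiwinaf), so the last vowel is not what conditions the rule; the final letter is.
"wozob" ends in -b. The one such stem in the data (lonub → lonubet) adds -et, so the same rule applies.
The other patterns: stems ending in -f repeat the first consonant+vowel as a prefix; stems ending in -o add ve- … -ast around the stem; stems ending in -e or -r add the prefix ha-.
So wozob → wozobet.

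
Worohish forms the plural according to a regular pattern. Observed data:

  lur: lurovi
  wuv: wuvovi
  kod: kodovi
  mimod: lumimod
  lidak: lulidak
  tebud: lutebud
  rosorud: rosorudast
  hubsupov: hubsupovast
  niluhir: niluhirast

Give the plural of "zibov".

luzibov

"zibov" has 2 vowels. The stems with 2 vowels (mimod → lumimod, lidak → lulidak, tebud → lutebud) add the prefix lu-.
So zibov → luzibov.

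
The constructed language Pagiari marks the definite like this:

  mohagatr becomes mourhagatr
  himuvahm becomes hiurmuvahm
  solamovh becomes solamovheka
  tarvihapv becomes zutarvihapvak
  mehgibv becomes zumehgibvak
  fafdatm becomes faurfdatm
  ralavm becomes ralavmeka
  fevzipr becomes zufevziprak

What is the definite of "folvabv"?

zufolvabvak

ralavm and fafdatm both end in -m yet inflect differently (ralavmeka, faurfdatm), so the final letter is not what conditions the rule; the second-to-last letter is.
"folvabv" has second-to-last letter 'b'. The one such stem in the data (mehgibv → zumehgibvak) adds zu- … -ak around the stem, so the same rule applies.
The other patterns: stems whose second-to-last letter is 'v' add -eka; stems whose second-to-last letter is 'h' or 't' insert -ur- after the first vowel.
So folvabv → zufolvabvak.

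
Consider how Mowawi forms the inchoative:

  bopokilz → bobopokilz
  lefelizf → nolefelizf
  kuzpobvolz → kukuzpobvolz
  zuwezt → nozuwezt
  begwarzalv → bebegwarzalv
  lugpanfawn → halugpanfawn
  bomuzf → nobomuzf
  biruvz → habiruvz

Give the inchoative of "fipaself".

fifipaself

bopokilz and biruvz both end in -z yet inflect differently (bobopokilz, habiruvz), so the final letter is not what conditions the rule; the second-to-last letter is.
"fipaself" has second-to-last letter 'l'. The stems whose second-to-last letter is 'l' (begwarzalv → bebegwarzalv, bopokilz → bobopokilz, kuzpobvolz → kukuzpobvolz) repeat the first consonant+vowel as a prefix.
So fipaself → fifipaself.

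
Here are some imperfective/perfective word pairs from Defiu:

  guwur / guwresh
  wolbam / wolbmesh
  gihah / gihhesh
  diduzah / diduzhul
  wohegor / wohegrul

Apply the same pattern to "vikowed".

"vikowed" has 3 vowels. The stems with 3 vowels (diduzah → diduzhul, wohegor → wohegrul) delete the last vowel and add -ul.
So vikowed → vikowdul.

vikowdul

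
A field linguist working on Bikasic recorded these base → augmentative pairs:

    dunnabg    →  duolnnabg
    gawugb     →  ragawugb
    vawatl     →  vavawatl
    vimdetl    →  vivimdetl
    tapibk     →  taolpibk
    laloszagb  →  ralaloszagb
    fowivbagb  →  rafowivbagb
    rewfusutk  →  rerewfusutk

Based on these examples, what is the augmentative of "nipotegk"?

"nipotegk" has second-to-last letter 'g'. The stems whose second-to-last letter is 'g' (laloszagb → ralaloszagb, gawugb → ragawugb, fowivbagb → rafowivbagb) add the prefix ra-.
The other patterns: stems whose second-to-last letter is 't' repeat the first consonant+vowel as a prefix; stems whose second-to-last letter is 'b' insert -ol- after the first vowel.
So nipotegk → ranipotegk.

ranipotegk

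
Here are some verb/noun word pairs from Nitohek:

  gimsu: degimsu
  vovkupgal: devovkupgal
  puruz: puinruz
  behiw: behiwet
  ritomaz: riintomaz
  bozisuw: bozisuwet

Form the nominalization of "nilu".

bozisuw and puruz both have last vowel 'u' yet inflect differently (bozisuwet, puinruz), so the last vowel is not what conditions the rule; the final letter is.
"nilu" ends in -u. The one such stem in the data (gimsu → degimsu) adds the prefix de-, so the same rule applies.
The other patterns: stems ending in -w add -et; stems ending in -z insert -in- after the first vowel.
So nilu → denilu.

denilu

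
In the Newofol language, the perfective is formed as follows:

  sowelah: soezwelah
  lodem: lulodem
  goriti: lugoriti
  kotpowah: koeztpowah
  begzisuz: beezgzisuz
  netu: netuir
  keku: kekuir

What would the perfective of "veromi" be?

luveromi

begzisuz and keku both have last vowel 'u' yet inflect differently (beezgzisuz, kekuir), so the last vowel is not what conditions the rule; the final letter is.
"veromi" ends in -i. The one such stem in the data (goriti → lugoriti) adds the prefix lu-, so the same rule applies.
So veromi → luveromi.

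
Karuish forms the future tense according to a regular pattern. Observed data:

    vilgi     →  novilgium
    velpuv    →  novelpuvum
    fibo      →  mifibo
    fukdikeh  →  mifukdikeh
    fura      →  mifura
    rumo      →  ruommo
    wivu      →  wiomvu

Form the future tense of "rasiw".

raomsiw

fibo and rumo both end in -o yet inflect differently (mifibo, ruommo), so the final letter is not what conditions the rule; the first letter is.
"rasiw" begins with r-. The one such stem in the data (rumo → ruommo) inserts -om- after the first vowel (as does wivu), so the same rule applies.
The other patterns: stems beginning with v- add no- … -um around the stem; stems beginning with f- add the prefix mi-.
So rasiw → raomsiw.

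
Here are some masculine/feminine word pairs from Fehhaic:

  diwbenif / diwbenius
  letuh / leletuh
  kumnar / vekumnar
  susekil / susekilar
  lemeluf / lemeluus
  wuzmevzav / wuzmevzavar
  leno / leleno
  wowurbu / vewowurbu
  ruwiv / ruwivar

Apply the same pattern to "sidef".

sideus

lemeluf and letuh both have last vowel 'u' yet inflect differently (lemeluus, leletuh), so the last vowel is not what conditions the rule; the final letter is.
"sidef" ends in -f. The stems ending in -f (diwbenif → diwbenius, lemeluf → lemeluus) drop the final letter and add -us.
So sidef → sideus.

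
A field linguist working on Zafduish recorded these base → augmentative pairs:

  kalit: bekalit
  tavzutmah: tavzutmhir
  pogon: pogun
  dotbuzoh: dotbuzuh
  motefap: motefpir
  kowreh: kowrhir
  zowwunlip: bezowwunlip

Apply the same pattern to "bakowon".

bakowun

dotbuzoh and kowreh both end in -h yet inflect differently (dotbuzuh, kowrhir), so the final letter is not what conditions the rule; the last vowel is.
"bakowon" has last vowel 'o'. The stems whose last vowel is 'o' (dotbuzoh → dotbuzuh, pogon → pogun) change the last vowel to 'u'.
The other patterns: stems whose last vowel is 'i' add the prefix be-; stems whose last vowel is 'a' or 'e' delete the last vowel and add -ir.
So bakowon → bakowun.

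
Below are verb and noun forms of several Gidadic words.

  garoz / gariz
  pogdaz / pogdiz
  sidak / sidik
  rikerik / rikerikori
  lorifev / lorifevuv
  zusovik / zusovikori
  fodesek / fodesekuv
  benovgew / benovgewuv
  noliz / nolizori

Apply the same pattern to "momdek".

momdekuv

"momdek" has last vowel 'e'. The stems whose last vowel is 'e' (fodesek → fodesekuv, benovgew → benovgewuv, lorifev → lorifevuv) add -uv.
The other patterns: stems whose last vowel is 'i' add -ori; stems whose last vowel is 'a' or 'o' change the last vowel to 'i'.
So momdek → momdekuv.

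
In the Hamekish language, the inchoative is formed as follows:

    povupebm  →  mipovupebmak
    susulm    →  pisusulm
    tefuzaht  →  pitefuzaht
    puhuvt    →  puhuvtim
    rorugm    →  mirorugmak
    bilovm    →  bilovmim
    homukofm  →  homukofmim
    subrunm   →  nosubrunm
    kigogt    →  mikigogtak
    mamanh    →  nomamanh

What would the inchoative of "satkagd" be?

misatkagdak

rorugm and subrunm both end in -m yet inflect differently (mirorugmak, nosubrunm), so the final letter is not what conditions the rule; the second-to-last letter is.
"satkagd" has second-to-last letter 'g'. The stems whose second-to-last letter is 'g' (kigogt → mikigogtak, rorugm → mirorugmak) add mi- … -ak around the stem.
So satkagd → misatkagdak.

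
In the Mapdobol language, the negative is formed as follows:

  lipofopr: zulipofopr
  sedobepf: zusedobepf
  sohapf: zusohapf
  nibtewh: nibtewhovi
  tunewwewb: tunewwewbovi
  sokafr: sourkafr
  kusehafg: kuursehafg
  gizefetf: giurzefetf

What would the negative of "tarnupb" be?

zutarnupb

"tarnupb" has second-to-last letter 'p'. The stems whose second-to-last letter is 'p' (lipofopr → zulipofopr, sedobepf → zusedobepf, sohapf → zusohapf) add the prefix zu-.
So tarnupb → zutarnupb.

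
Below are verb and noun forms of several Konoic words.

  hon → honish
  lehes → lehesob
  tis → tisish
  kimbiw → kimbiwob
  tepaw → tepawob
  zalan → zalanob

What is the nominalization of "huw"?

huwish

zalan and hon both end in -n yet inflect differently (zalanob, honish), so the final letter is not what conditions the rule; the number of vowels is.
"huw" has 1 vowel. The stems with 1 vowel (hon → honish, tis → tisish) add -ish.
So huw → huwish.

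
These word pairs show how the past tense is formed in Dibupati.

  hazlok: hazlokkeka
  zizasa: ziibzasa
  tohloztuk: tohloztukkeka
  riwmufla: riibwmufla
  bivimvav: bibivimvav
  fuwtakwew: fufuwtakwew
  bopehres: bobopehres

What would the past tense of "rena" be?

reibna

"rena" ends in -a. The stems ending in -a (zizasa → ziibzasa, riwmufla → riibwmufla) insert -ib- after the first vowel.
So rena → reibna.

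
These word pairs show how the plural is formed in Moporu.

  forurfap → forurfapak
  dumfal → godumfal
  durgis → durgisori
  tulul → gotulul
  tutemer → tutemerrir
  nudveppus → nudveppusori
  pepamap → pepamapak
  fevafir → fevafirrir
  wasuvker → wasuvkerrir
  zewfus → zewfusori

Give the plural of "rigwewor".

rigweworrir

"rigwewor" ends in -r. The stems ending in -r (tutemer → tutemerrir, wasuvker → wasuvkerrir, fevafir → fevafirrir) double the final consonant and add -ir.
So rigwewor → rigweworrir.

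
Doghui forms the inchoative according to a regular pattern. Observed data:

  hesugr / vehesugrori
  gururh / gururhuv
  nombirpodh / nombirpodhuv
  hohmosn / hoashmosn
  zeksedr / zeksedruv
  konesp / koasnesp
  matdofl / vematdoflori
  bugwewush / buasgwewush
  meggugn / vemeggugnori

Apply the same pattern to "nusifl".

nombirpodh and bugwewush both end in -h yet inflect differently (nombirpodhuv, buasgwewush), so the final letter is not what conditions the rule; the second-to-last letter is.
"nusifl" has second-to-last letter 'f'. The one such stem in the data (matdofl → vematdoflori) adds ve- … -ori around the stem, so the same rule applies.
So nusifl → venusiflori.

venusiflori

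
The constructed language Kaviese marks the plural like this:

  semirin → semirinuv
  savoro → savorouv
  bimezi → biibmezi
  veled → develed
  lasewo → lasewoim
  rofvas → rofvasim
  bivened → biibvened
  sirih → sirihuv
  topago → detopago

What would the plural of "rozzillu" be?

rozzilluim

"rozzillu" begins with r-. The one such stem in the data (rofvas → rofvasim) adds -im, so the same rule applies.
The other patterns: stems beginning with s- add -uv; stems beginning with b- insert -ib- after the first vowel; stems beginning with t- or v- add the prefix de-.
So rozzillu → rozzilluim.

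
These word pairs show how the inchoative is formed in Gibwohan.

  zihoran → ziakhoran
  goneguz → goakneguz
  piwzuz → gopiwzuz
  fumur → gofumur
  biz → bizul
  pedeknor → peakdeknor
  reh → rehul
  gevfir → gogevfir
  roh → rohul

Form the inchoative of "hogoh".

biz and piwzuz both end in -z yet inflect differently (bizul, gopiwzuz), so the final letter is not what conditions the rule; the number of vowels is.
"hogoh" has 2 vowels. The stems with 2 vowels (piwzuz → gopiwzuz, gevfir → gogevfir, fumur → gofumur) add the prefix go-.
So hogoh → gohogoh.

gohogoh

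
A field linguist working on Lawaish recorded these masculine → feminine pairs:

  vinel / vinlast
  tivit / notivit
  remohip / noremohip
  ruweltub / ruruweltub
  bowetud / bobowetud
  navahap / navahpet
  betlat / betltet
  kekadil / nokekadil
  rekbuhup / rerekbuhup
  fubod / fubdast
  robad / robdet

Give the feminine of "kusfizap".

robad and fubod both end in -d yet inflect differently (robdet, fubdast), so the final letter is not what conditions the rule; the last vowel is.
"kusfizap" has last vowel 'a'. The stems whose last vowel is 'a' (navahap → navahpet, betlat → betltet, robad → robdet) delete the last vowel and add -et.
So kusfizap → kusfizpet.

kusfizpet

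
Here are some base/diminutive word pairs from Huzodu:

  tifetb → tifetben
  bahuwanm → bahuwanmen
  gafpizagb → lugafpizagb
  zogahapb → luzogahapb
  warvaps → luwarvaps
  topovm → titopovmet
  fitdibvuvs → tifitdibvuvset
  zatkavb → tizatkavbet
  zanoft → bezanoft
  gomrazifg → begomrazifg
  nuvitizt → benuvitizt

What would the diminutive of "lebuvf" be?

tifetb and gafpizagb both end in -b yet inflect differently (tifetben, lugafpizagb), so the final letter is not what conditions the rule; the second-to-last letter is.
"lebuvf" has second-to-last letter 'v'. The stems whose second-to-last letter is 'v' (topovm → titopovmet, fitdibvuvs → tifitdibvuvset, zatkavb → tizatkavbet) add ti- … -et around the stem.
The other patterns: stems whose second-to-last letter is 'n' or 't' add -en; stems whose second-to-last letter is 'g' or 'p' add the prefix lu-; stems whose second-to-last letter is 'f' or 'z' add the prefix be-.
So lebuvf → tilebuvfet.

tilebuvfet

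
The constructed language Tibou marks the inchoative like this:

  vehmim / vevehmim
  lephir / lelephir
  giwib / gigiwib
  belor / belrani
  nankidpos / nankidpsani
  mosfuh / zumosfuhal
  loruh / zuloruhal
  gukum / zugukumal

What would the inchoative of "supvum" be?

zusupvumal

lephir and belor both end in -r yet inflect differently (lelephir, belrani), so the final letter is not what conditions the rule; the last vowel is.
"supvum" has last vowel 'u'. The stems whose last vowel is 'u' (mosfuh → zumosfuhal, loruh → zuloruhal, gukum → zugukumal) add zu- … -al around the stem.
The other patterns: stems whose last vowel is 'i' repeat the first consonant+vowel as a prefix; stems whose last vowel is 'o' delete the last vowel and add -ani.
So supvum → zusupvumal.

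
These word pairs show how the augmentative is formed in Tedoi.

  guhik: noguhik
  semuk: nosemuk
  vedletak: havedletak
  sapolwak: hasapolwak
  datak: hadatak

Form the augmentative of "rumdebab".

harumdebab

datak and guhik both end in -k yet inflect differently (hadatak, noguhik), so the final letter is not what conditions the rule; the last vowel is.
"rumdebab" has last vowel 'a'. The stems whose last vowel is 'a' (datak → hadatak, sapolwak → hasapolwak, vedletak → havedletak) add the prefix ha-.
The other pattern: stems whose last vowel is 'i' or 'u' add the prefix no-.
So rumdebab → harumdebab.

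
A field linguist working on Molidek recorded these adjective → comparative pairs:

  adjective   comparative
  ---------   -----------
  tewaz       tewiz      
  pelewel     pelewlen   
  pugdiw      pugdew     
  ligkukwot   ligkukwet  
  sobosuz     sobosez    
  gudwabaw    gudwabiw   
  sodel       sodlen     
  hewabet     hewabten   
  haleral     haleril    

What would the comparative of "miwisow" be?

miwisew

haleral and pelewel both end in -l yet inflect differently (haleril, pelewlen), so the final letter is not what conditions the rule; the last vowel is.
"miwisow" has last vowel 'o'. The one such stem in the data (ligkukwot → ligkukwet) changes the last vowel to 'e' (as do sobosuz, pugdiw), so the same rule applies.
So miwisow → miwisew.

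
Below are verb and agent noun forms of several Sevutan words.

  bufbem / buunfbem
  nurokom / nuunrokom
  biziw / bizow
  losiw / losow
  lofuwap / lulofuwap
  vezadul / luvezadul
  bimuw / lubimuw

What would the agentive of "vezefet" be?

veunzefet

"vezefet" has last vowel 'e'. The one such stem in the data (bufbem → buunfbem) inserts -un- after the first vowel (as does nurokom), so the same rule applies.
The other patterns: stems whose last vowel is 'i' change the last vowel to 'o'; stems whose last vowel is 'a' or 'u' add the prefix lu-.
So vezefet → veunzefet.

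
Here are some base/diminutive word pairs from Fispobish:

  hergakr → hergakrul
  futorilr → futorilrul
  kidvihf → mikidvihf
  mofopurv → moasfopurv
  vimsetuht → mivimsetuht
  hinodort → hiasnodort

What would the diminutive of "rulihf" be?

vimsetuht and hinodort both end in -t yet inflect differently (mivimsetuht, hiasnodort), so the final letter is not what conditions the rule; the second-to-last letter is.
"rulihf" has second-to-last letter 'h'. The stems whose second-to-last letter is 'h' (kidvihf → mikidvihf, vimsetuht → mivimsetuht) add the prefix mi-.
The other patterns: stems whose second-to-last letter is 'r' insert -as- after the first vowel; stems whose second-to-last letter is 'k' or 'l' add -ul.
So rulihf → mirulihf.

mirulihf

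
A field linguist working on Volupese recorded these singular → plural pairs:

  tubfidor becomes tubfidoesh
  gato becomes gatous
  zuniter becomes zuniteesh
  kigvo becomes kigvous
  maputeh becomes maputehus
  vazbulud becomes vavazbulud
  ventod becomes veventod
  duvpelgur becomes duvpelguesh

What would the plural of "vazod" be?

tubfidor and ventod both have last vowel 'o' yet inflect differently (tubfidoesh, veventod), so the last vowel is not what conditions the rule; the final letter is.
"vazod" ends in -d. The stems ending in -d (ventod → veventod, vazbulud → vavazbulud) repeat the first consonant+vowel as a prefix.
So vazod → vavazod.

vavazod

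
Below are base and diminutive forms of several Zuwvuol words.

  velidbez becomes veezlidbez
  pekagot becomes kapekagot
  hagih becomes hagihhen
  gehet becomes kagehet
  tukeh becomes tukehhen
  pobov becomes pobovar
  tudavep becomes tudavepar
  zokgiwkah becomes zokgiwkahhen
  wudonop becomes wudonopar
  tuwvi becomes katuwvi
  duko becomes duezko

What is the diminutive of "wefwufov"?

wefwufovar

tukeh and velidbez both have last vowel 'e' yet inflect differently (tukehhen, veezlidbez), so the last vowel is not what conditions the rule; the final letter is.
"wefwufov" ends in -v. The one such stem in the data (pobov → pobovar) adds -ar, so the same rule applies.
So wefwufov → wefwufovar.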